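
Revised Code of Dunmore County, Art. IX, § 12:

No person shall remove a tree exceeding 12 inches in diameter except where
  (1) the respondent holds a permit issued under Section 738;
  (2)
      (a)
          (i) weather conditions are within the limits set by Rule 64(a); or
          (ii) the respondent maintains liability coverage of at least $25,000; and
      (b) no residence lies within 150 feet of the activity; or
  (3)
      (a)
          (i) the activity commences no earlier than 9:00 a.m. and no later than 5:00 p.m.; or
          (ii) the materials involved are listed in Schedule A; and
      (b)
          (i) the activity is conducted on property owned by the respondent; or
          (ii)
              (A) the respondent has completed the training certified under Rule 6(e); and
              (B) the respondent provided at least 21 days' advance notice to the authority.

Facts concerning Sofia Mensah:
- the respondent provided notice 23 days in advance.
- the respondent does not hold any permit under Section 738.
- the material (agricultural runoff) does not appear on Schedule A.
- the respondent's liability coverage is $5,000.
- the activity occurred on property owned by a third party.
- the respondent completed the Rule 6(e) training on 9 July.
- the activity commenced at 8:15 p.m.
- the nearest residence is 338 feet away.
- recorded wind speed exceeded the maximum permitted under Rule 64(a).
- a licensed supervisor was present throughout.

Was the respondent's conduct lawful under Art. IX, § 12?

(1) holds permit — not satisfied.
(i) weather ok — not satisfied.
(ii) coverage ≥ $25,000 — not met.
(a): F OR F → false.
(b) no residence in 150 ft — holds.
(2): F AND T → false.
(i) start within hours — fails.
(ii) Schedule A material — not satisfied.
(a) = F OR F = false.
(i) own property — fails.
(A) training certified — met.
(B) ≥21 days' notice — holds.
So (ii) is satisfied (T AND T).
So (b) is satisfied (F OR T).
So (3) is not satisfied (F AND T).
So Overall is not satisfied (F OR F OR F).

No — unlawful.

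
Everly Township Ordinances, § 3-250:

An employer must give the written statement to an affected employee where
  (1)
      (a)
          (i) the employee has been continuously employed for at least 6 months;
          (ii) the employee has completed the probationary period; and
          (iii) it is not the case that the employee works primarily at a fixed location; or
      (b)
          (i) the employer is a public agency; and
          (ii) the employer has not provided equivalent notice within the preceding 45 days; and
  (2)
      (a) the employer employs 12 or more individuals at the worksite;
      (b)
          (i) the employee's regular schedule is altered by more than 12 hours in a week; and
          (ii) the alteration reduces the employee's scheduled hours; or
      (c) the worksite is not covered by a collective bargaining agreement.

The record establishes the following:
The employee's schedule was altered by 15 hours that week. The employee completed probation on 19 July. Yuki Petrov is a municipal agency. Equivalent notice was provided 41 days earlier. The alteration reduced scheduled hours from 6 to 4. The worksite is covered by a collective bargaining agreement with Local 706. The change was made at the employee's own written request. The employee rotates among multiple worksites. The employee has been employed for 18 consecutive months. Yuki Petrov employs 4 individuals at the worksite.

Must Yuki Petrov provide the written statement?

(i) tenure ≥ 6 mo. — holds.
(ii) past probation — met.
(iii) not (fixed location) — holds.
So (a) is satisfied (T AND T AND T).
(i) public agency — met.
(ii) no recent notice — fails.
(b) = T AND F = false.
(1): T OR F → true.
(a) ≥ 12 at site — not satisfied.
(i) schedule shift > 12h — holds.
(ii) hours reduced — holds.
So (b) is satisfied (T AND T).
(c) no CBA — not met.
(2): F OR T OR F → true.
So Overall is satisfied (T AND T).

Yes — required.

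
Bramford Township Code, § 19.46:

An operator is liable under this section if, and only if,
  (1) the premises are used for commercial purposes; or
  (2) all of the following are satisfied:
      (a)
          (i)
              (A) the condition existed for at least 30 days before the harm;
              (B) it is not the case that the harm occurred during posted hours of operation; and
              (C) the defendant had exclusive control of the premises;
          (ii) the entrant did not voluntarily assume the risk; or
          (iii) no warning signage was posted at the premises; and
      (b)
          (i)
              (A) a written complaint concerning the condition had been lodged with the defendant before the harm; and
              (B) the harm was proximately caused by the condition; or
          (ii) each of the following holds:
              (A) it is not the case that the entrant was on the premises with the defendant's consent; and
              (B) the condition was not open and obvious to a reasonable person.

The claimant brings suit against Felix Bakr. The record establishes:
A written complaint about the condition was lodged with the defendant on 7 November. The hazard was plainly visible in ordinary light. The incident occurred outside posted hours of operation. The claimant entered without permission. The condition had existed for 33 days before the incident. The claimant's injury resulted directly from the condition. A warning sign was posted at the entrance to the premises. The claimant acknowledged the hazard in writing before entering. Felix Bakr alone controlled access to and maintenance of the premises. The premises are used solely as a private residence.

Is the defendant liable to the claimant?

(1) commercial use — fails.
(A) condition ≥30 days old — holds.
(B) not (during posted hours) — satisfied.
(C) exclusive control — met.
So (i) is satisfied (T AND T AND T).
(ii) no assumed risk — fails.
(iii) no signage posted — fails.
(a) = T OR F OR F = true.
(A) complaint lodged — satisfied.
(B) proximate cause — satisfied.
(i): T AND T → true.
(A) not (consent to enter) — holds.
(B) not open/obvious — not met.
So (ii) is not satisfied (T AND F).
(b) = T OR F = true.
(2): T AND T → true.
Overall: F OR T → true.

Yes — liable.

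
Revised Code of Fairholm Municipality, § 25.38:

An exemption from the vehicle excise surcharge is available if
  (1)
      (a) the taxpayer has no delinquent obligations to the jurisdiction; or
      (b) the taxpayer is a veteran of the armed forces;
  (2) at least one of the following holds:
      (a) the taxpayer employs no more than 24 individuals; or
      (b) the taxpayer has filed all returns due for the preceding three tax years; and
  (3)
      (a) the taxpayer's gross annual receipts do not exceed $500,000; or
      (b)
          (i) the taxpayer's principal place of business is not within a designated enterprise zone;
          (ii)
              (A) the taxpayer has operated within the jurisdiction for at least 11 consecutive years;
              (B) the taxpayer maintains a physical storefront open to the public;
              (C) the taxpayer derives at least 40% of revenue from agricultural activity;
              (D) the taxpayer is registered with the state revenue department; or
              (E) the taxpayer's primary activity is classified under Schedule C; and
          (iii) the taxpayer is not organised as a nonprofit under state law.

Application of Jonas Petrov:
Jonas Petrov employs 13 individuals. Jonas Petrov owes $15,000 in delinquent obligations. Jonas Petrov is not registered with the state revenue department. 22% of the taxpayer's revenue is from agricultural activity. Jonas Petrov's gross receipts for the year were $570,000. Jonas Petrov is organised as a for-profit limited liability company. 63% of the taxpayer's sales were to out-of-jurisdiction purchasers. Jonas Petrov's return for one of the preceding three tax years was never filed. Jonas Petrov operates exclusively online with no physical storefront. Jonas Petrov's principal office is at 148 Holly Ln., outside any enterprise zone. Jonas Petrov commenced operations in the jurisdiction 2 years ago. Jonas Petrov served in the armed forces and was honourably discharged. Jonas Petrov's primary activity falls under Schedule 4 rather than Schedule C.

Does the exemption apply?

(a) no delinquency — not satisfied.
(b) veteran — met.
So (1) is satisfied (F OR T).
(a) ≤ 24 employees — met.
(b) returns current — not satisfied.
(2) = T OR F = true.
(a) receipts ≤ $500,000 — not satisfied.
(i) not (in enterprise zone) — satisfied.
(A) ≥ 11 yrs in jurisdiction — not met.
(B) has storefront — not satisfied.
(C) ≥40% agricultural — fails.
(D) state-registered — not met.
(E) Schedule C activity — fails.
(ii): F OR F OR F OR F OR F → false.
(iii) not (nonprofit) — satisfied.
(b) = T AND F AND T = false.
(3): F OR F → false.
Overall = T AND T AND F = false.

No — not exempt.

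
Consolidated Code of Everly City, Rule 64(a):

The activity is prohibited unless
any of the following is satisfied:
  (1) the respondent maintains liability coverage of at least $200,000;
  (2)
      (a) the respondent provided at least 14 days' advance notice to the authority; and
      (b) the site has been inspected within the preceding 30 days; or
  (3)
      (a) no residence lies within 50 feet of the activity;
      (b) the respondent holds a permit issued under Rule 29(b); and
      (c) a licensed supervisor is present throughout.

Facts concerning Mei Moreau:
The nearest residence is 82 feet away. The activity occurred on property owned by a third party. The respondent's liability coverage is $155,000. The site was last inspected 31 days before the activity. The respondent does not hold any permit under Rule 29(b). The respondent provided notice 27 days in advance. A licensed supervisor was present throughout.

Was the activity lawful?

(1) coverage ≥ $200,000 — not met.
(a) ≥14 days' notice — satisfied.
(b) site inspected — not met.
So (2) is not satisfied (T AND F).
(a) no residence in 50 ft — satisfied.
(b) holds permit — not satisfied.
(c) supervisor present — holds.
So (3) is not satisfied (T AND F AND T).
So Overall is not satisfied (F OR F OR F).

No — unlawful.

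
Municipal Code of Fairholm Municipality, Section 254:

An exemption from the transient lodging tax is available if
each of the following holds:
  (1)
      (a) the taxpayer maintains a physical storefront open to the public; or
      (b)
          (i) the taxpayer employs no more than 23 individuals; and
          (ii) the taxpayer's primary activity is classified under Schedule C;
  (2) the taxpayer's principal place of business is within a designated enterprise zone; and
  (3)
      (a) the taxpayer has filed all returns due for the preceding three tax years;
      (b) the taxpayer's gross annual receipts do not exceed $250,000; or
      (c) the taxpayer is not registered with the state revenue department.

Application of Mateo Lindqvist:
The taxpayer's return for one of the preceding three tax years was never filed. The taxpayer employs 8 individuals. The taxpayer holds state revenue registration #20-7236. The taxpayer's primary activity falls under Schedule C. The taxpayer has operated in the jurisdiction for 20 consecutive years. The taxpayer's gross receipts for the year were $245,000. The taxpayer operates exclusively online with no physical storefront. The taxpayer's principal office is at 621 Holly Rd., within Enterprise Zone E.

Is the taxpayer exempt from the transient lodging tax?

Yes — exempt.

(a) has storefront — not met.
(i) ≤ 23 employees — holds.
(ii) Schedule C activity — met.
(b) = T AND T = true.
So (1) is satisfied (F OR T).
(2) in enterprise zone — satisfied.
(a) returns current — not satisfied.
(b) receipts ≤ $250,000 — satisfied.
(c) not (state-registered) — fails.
(3) = F OR T OR F = true.
Overall: T AND T AND T → true.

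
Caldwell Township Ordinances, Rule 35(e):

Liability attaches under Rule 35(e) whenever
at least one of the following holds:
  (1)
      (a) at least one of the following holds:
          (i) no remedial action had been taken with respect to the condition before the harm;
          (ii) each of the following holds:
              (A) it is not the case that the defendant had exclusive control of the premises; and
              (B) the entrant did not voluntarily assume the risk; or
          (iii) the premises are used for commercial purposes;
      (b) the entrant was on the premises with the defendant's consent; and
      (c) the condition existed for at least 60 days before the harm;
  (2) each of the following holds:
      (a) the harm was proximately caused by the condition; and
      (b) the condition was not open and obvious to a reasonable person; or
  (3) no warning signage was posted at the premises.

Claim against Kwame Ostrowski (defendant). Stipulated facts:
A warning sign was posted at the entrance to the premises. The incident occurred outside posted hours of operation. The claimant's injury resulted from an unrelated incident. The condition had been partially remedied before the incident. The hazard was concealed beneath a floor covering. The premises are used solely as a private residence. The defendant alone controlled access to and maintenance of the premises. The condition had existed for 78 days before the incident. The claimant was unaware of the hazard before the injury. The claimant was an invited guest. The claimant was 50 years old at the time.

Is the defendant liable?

No — not liable.

(i) no remedial action — not satisfied.
(A) not (exclusive control) — not met.
(B) no assumed risk — satisfied.
(ii): F AND T → false.
(iii) commercial use — not met.
(a) = F OR F OR F = false.
(b) consent to enter — met.
(c) condition ≥60 days old — satisfied.
(1) = F AND T AND T = false.
(a) proximate cause — not met.
(b) not open/obvious — met.
So (2) is not satisfied (F AND T).
(3) no signage posted — not met.
So Overall is not satisfied (F OR F OR F).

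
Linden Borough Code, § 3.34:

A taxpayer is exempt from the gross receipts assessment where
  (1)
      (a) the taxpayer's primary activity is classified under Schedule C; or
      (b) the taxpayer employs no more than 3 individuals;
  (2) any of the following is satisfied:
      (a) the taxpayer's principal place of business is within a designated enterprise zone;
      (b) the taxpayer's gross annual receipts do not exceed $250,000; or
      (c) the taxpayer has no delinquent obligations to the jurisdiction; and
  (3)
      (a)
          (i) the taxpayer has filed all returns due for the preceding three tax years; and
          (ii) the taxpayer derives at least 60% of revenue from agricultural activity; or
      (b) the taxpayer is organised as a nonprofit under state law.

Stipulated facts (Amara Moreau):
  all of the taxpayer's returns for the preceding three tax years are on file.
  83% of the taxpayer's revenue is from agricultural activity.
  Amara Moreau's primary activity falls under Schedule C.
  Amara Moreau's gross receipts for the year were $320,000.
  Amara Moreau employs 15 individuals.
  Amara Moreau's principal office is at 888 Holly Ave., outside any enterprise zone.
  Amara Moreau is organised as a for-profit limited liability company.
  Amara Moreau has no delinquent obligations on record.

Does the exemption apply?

(a) Schedule C activity — met.
(b) ≤ 3 employees — not satisfied.
(1) = T OR F = true.
(a) in enterprise zone — fails.
(b) receipts ≤ $250,000 — not satisfied.
(c) no delinquency — satisfied.
(2) = F OR F OR T = true.
(i) returns current — holds.
(ii) ≥60% agricultural — satisfied.
(a): T AND T → true.
(b) nonprofit — not satisfied.
So (3) is satisfied (T OR F).
So Overall is satisfied (T AND T AND T).

Yes — exempt.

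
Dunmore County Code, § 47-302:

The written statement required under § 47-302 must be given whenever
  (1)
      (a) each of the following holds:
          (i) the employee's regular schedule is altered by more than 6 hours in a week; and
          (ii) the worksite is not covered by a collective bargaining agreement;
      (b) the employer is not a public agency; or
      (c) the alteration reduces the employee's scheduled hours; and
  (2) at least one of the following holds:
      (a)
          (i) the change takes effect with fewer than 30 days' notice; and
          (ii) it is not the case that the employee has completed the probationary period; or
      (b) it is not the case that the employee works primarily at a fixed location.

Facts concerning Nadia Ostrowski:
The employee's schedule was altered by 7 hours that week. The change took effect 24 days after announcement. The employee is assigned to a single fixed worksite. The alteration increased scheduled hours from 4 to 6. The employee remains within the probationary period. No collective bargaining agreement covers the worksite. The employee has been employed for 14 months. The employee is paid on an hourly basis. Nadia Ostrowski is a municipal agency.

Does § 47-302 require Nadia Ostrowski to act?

(i) schedule shift > 6h — satisfied.
(ii) no CBA — met.
(a) = T AND T = true.
(b) not (public agency) — not met.
(c) hours reduced — fails.
So (1) is satisfied (T OR F OR F).
(i) < 30 days' notice — holds.
(ii) not (past probation) — holds.
So (a) is satisfied (T AND T).
(b) not (fixed location) — not met.
(2) = T OR F = true.
Overall: T AND T → true.

Yes — required.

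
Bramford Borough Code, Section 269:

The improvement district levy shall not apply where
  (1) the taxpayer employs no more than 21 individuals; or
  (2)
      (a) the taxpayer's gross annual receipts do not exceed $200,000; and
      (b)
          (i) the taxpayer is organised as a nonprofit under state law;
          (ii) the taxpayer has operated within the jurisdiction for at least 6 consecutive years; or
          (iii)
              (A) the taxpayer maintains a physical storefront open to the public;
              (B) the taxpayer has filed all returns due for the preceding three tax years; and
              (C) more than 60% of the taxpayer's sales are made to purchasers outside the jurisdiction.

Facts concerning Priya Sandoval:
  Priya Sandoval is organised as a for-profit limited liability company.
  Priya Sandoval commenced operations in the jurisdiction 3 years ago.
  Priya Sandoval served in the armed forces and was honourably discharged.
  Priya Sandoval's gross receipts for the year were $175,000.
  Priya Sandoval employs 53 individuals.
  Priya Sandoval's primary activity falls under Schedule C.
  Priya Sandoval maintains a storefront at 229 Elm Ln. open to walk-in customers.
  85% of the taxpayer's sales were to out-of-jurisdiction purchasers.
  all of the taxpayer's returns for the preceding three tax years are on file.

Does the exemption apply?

Yes — exempt.

(1) ≤ 21 employees — not satisfied.
(a) receipts ≤ $200,000 — satisfied.
(i) nonprofit — not satisfied.
(ii) ≥ 6 yrs in jurisdiction — not met.
(A) has storefront — holds.
(B) returns current — satisfied.
(C) >60% out-of-jur. sales — holds.
(iii): T AND T AND T → true.
(b): F OR F OR T → true.
So (2) is satisfied (T AND T).
So Overall is satisfied (F OR T).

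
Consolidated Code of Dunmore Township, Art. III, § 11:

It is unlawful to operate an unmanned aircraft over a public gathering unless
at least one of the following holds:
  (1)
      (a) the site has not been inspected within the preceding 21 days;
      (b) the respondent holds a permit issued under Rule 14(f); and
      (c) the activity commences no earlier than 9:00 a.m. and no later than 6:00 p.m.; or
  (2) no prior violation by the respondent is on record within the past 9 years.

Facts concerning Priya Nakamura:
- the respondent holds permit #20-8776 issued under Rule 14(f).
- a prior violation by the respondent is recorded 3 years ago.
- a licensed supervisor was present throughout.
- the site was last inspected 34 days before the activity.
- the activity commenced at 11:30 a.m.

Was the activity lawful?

Yes — lawful.

(a) not (site inspected) — holds.
(b) holds permit — holds.
(c) start within hours — satisfied.
(1) = T AND T AND T = true.
(2) no prior violation — not met.
So Overall is satisfied (T OR F).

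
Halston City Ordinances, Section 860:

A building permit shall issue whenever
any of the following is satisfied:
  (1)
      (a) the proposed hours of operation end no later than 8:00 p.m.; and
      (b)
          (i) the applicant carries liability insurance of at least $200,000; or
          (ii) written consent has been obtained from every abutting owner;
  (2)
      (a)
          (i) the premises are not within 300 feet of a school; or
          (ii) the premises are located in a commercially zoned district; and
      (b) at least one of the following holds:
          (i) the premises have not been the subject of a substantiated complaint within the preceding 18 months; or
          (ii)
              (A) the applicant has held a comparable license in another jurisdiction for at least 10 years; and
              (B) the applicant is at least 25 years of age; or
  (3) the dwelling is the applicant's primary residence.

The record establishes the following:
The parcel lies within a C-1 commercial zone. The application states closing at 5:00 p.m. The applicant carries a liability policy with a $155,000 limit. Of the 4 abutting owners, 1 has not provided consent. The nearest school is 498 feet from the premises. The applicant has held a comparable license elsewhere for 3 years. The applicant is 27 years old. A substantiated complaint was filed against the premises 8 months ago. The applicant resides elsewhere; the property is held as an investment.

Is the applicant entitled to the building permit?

(a) closes by 8 p.m. — holds.
(i) insurance ≥ $200,000 — fails.
(ii) all abutters consent — not satisfied.
(b) = F OR F = false.
(1): T AND F → false.
(i) ≥300 ft from school — met.
(ii) commercially zoned — met.
So (a) is satisfied (T OR T).
(i) no complaint in 18 mo. — fails.
(A) prior license ≥ 10 yr — not satisfied.
(B) age ≥ 25 — holds.
So (ii) is not satisfied (F AND T).
(b) = F OR F = false.
(2): T AND F → false.
(3) primary residence — not satisfied.
So Overall is not satisfied (F OR F OR F).

No — denied.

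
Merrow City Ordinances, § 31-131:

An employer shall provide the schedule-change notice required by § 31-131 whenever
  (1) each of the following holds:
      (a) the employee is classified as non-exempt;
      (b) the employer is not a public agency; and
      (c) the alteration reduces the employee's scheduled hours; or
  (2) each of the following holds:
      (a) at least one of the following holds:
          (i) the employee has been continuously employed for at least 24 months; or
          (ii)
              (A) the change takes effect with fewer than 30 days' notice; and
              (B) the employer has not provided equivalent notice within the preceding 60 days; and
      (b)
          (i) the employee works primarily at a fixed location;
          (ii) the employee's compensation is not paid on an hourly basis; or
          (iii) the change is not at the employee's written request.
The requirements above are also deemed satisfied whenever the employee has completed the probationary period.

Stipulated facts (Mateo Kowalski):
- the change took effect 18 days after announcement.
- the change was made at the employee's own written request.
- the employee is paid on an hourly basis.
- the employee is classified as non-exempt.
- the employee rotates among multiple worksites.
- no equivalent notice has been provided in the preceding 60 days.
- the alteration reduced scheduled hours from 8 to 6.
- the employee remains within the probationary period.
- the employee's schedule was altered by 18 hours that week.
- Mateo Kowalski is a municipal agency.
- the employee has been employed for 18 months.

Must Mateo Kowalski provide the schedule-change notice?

No — not required.

(a) non-exempt — satisfied.
(b) not (public agency) — fails.
(c) hours reduced — satisfied.
So (1) is not satisfied (T AND F AND T).
(i) tenure ≥ 24 mo. — not satisfied.
(A) < 30 days' notice — met.
(B) no recent notice — satisfied.
(ii) = T AND T = true.
(a) = F OR T = true.
(i) fixed location — not met.
(ii) not (hourly-paid) — not satisfied.
(iii) not employee-requested — fails.
(b): F OR F OR F → false.
So (2) is not satisfied (T AND F).
Overall: F OR F → false.
Exception (past probation) — not satisfied.
Result: main false OR exception false → false.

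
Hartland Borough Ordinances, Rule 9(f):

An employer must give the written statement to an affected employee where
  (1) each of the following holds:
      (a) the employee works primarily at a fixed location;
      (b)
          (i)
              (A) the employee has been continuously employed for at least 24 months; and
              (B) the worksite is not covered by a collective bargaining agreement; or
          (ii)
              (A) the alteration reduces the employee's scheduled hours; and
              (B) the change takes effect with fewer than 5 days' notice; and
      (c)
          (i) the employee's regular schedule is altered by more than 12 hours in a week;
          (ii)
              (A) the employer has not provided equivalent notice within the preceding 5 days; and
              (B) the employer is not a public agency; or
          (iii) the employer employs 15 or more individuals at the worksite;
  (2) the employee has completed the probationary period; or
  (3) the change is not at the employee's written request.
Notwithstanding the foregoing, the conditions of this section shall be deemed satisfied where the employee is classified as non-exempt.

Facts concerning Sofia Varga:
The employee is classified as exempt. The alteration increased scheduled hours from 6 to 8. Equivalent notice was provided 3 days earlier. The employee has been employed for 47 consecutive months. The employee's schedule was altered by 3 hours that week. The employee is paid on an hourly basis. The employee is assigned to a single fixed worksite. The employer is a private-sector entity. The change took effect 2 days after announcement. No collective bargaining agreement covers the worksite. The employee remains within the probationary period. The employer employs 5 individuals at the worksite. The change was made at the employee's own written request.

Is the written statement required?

(a) fixed location — satisfied.
(A) tenure ≥ 24 mo. — satisfied.
(B) no CBA — holds.
(i) = T AND T = true.
(A) hours reduced — fails.
(B) < 5 days' notice — satisfied.
So (ii) is not satisfied (F AND T).
So (b) is satisfied (T OR F).
(i) schedule shift > 12h — not met.
(A) no recent notice — fails.
(B) not (public agency) — satisfied.
(ii) = F AND T = false.
(iii) ≥ 15 at site — not met.
(c): F OR F OR F → false.
(1): T AND T AND F → false.
(2) past probation — not met.
(3) not employee-requested — not satisfied.
Overall: F OR F OR F → false.
Exception (non-exempt) — not satisfied.
Result: main false OR exception false → false.

No — not required.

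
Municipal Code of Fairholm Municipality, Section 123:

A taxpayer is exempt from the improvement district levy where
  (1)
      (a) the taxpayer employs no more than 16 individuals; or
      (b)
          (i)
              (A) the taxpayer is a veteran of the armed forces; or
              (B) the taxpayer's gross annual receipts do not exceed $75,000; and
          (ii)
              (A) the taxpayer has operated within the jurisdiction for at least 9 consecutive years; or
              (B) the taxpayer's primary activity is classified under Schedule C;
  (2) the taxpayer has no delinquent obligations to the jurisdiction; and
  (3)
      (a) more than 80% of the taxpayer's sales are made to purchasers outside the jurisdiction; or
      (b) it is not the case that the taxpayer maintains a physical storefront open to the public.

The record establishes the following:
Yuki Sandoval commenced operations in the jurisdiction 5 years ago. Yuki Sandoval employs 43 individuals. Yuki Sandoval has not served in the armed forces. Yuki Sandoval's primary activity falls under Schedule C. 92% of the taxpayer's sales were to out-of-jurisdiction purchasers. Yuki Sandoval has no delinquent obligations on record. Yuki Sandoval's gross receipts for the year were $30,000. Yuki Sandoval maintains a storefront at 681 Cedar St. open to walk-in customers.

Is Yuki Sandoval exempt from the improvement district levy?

Yes — exempt.

(a) ≤ 16 employees — not satisfied.
(A) veteran — fails.
(B) receipts ≤ $75,000 — met.
(i): F OR T → true.
(A) ≥ 9 yrs in jurisdiction — fails.
(B) Schedule C activity — holds.
(ii): F OR T → true.
So (b) is satisfied (T AND T).
So (1) is satisfied (F OR T).
(2) no delinquency — holds.
(a) >80% out-of-jur. sales — holds.
(b) not (has storefront) — not met.
(3): T OR F → true.
So Overall is satisfied (T AND T AND T).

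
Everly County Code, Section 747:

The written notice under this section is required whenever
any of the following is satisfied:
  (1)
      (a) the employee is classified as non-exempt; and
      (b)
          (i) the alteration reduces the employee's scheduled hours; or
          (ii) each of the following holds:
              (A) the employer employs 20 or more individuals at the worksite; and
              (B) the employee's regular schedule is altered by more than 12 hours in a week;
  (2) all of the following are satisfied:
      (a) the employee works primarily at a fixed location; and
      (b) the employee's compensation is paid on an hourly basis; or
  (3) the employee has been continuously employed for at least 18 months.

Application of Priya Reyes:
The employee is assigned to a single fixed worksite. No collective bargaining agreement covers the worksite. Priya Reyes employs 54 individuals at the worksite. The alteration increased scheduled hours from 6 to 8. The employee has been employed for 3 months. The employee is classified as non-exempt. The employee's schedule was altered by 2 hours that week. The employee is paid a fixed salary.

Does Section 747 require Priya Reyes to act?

No — not required.

(a) non-exempt — holds.
(i) hours reduced — not met.
(A) ≥ 20 at site — holds.
(B) schedule shift > 12h — not met.
(ii): T AND F → false.
(b): F OR F → false.
So (1) is not satisfied (T AND F).
(a) fixed location — satisfied.
(b) hourly-paid — not satisfied.
(2): T AND F → false.
(3) tenure ≥ 18 mo. — not satisfied.
Overall = F OR F OR F = false.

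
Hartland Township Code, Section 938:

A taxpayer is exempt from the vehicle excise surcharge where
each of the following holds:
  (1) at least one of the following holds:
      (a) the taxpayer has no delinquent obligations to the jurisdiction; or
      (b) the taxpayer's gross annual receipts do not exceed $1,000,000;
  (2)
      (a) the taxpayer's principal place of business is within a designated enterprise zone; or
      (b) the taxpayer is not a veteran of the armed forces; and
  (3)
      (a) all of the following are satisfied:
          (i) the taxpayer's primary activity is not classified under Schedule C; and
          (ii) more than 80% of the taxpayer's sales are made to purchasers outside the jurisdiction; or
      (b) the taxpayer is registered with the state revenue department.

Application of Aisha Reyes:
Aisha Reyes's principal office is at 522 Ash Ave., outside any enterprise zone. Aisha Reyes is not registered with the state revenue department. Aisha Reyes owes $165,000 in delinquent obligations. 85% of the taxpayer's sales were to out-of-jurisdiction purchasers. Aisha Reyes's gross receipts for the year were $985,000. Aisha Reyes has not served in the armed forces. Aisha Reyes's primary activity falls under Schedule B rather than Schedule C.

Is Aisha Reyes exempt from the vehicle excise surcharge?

Yes — exempt.

(a) no delinquency — not satisfied.
(b) receipts ≤ $1,000,000 — holds.
So (1) is satisfied (F OR T).
(a) in enterprise zone — not satisfied.
(b) not (veteran) — met.
(2): F OR T → true.
(i) not (Schedule C activity) — satisfied.
(ii) >80% out-of-jur. sales — holds.
(a): T AND T → true.
(b) state-registered — not satisfied.
(3): T OR F → true.
So Overall is satisfied (T AND T AND T).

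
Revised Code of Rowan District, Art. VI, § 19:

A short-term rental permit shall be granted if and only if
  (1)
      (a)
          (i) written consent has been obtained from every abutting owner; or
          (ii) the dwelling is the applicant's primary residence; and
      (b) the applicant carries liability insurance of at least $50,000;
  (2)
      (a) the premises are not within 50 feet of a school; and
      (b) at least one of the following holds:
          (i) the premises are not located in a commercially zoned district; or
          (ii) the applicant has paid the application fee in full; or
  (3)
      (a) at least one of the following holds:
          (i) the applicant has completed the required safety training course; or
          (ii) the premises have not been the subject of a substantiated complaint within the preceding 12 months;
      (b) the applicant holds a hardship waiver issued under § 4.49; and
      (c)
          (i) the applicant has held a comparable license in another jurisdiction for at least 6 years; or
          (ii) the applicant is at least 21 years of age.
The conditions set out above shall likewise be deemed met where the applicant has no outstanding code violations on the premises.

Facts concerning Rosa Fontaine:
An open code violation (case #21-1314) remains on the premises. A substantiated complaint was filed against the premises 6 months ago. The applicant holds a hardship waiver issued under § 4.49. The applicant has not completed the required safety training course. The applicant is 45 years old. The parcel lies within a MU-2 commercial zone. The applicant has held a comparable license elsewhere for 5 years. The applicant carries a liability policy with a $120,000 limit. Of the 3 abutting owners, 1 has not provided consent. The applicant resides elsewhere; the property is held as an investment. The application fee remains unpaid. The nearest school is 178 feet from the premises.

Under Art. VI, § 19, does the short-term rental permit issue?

(i) all abutters consent — not met.
(ii) primary residence — fails.
So (a) is not satisfied (F OR F).
(b) insurance ≥ $50,000 — holds.
(1): F AND T → false.
(a) ≥50 ft from school — met.
(i) not (commercially zoned) — not satisfied.
(ii) fee paid — fails.
So (b) is not satisfied (F OR F).
So (2) is not satisfied (T AND F).
(i) safety training — not satisfied.
(ii) no complaint in 12 mo. — fails.
(a) = F OR F = false.
(b) hardship waiver — met.
(i) prior license ≥ 6 yr — not satisfied.
(ii) age ≥ 21 — holds.
So (c) is satisfied (F OR T).
So (3) is not satisfied (F AND T AND T).
So Overall is not satisfied (F OR F OR F).
Exception (no code violations) — not satisfied.
Result: main false OR exception false → false.

No — denied.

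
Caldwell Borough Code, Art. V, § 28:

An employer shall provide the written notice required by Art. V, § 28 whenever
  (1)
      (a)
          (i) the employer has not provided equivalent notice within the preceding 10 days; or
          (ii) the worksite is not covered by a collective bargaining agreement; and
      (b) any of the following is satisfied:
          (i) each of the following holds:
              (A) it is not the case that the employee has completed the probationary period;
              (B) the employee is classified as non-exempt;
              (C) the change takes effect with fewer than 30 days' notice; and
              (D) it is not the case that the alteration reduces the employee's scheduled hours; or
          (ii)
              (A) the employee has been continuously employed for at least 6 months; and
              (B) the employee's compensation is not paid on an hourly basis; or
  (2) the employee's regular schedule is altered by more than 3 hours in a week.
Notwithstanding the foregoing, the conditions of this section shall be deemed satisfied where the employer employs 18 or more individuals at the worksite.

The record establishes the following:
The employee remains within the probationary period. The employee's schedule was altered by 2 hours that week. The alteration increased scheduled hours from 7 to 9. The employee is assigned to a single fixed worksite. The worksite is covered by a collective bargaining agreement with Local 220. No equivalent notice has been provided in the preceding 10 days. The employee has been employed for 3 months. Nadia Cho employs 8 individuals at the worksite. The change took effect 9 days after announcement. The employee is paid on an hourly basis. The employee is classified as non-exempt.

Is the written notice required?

Yes — required.

(i) no recent notice — met.
(ii) no CBA — not met.
(a) = T OR F = true.
(A) not (past probation) — holds.
(B) non-exempt — met.
(C) < 30 days' notice — holds.
(D) not (hours reduced) — satisfied.
(i) = T AND T AND T AND T = true.
(A) tenure ≥ 6 mo. — not satisfied.
(B) not (hourly-paid) — not met.
(ii): F AND F → false.
So (b) is satisfied (T OR F).
(1): T AND T → true.
(2) schedule shift > 3h — fails.
So Overall is satisfied (T OR F).
Exception (≥ 18 at site) — not satisfied.
Result: main true OR exception false → true.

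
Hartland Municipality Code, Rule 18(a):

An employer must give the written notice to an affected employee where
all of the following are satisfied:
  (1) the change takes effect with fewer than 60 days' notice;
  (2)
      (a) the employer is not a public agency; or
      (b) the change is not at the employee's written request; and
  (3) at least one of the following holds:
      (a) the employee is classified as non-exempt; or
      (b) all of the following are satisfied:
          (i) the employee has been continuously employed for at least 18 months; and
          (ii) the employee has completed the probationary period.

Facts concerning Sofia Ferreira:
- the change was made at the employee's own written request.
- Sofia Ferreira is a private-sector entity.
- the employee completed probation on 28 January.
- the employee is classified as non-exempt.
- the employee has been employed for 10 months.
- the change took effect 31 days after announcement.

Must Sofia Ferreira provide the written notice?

(1) < 60 days' notice — holds.
(a) not (public agency) — holds.
(b) not employee-requested — fails.
So (2) is satisfied (T OR F).
(a) non-exempt — holds.
(i) tenure ≥ 18 mo. — not met.
(ii) past probation — holds.
(b) = F AND T = false.
So (3) is satisfied (T OR F).
Overall = T AND T AND T = true.

Yes — required.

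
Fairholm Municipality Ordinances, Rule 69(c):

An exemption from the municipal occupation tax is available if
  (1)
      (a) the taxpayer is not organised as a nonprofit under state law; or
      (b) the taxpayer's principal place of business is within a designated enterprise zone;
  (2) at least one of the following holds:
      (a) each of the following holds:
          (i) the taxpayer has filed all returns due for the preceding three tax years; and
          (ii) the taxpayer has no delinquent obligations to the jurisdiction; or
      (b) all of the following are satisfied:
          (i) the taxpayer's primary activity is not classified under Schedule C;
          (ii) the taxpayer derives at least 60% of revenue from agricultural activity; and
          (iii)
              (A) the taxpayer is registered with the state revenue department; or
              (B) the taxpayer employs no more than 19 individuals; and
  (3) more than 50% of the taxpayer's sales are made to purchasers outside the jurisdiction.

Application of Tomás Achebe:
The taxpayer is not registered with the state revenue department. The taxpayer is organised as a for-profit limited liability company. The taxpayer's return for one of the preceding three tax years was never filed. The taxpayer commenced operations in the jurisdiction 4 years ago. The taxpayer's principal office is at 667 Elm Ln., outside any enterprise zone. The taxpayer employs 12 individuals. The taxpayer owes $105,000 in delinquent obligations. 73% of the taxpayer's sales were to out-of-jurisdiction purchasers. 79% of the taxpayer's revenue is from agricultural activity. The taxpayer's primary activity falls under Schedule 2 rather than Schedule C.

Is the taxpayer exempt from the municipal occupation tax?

Yes — exempt.

(a) not (nonprofit) — met.
(b) in enterprise zone — fails.
(1) = T OR F = true.
(i) returns current — not met.
(ii) no delinquency — fails.
So (a) is not satisfied (F AND F).
(i) not (Schedule C activity) — met.
(ii) ≥60% agricultural — met.
(A) state-registered — not satisfied.
(B) ≤ 19 employees — holds.
(iii) = F OR T = true.
(b): T AND T AND T → true.
(2) = F OR T = true.
(3) >50% out-of-jur. sales — satisfied.
Overall = T AND T AND T = true.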